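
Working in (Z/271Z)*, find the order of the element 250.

135

Since 250 ∈ (Z/271Z)^×, its order divides φ(271) = 271 − 1 = 270 = 2 · 3^3 · 5.
Divisors of 270: 1, 2, 3, 5, 6, 9, 10, 15, 18, 27, 30, 45, 54, 90, 135, 270.
Evaluate successive powers at the divisors of 270:
250^1 ≡ 250 (mod 271)
250^2 ≡ 170 (mod 271)
250^3 ≡ 224 (mod 271)
250^5 ≡ 140 (mod 271)
250^6 ≡ 41 (mod 271)
250^9 ≡ 241 (mod 271)
250^10 ≡ 88 (mod 271)
250^15 ≡ 125 (mod 271)
250^18 ≡ 87 (mod 271)
250^27 ≡ 100 (mod 271)
250^30 ≡ 178 (mod 271)
250^45 ≡ 28 (mod 271)
250^54 ≡ 244 (mod 271)
250^90 ≡ 242 (mod 271)
250^135 ≡ 1 (mod 271) ✓
So ord_271(250) = 135.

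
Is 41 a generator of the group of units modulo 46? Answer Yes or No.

No

φ(46) = φ(2)·φ(23) = 1·22 = 22 = 2 · 11.
It suffices to check that the order of 41 is not a proper divisor of 22: compute 41^(22/q) for q ∈ {2, 11}.
41^11 ≡ 1 (mod 46)  [q = 2: ≡ 1 ✗]
41^2 ≡ 25 (mod 46)  [q = 11: ≢ 1 ✓]
Since 41^11 ≡ 1, the order of 41 divides 11 < 22, so 41 is not a primitive root.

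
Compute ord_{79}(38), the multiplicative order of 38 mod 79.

13

By Lagrange's theorem, ord_79(38) divides φ(79) = 79 − 1 = 78 = 2 · 3 · 13.
Divisors of 78: 1, 2, 3, 6, 13, 26, 39, 78.
Compute 38^d (mod 79) for the divisors d until we hit 1:
38^1 ≡ 38
38^2 ≡ 22
38^3 ≡ 46
38^6 ≡ 62
38^13 ≡ 1
Hence ord(38) = 13.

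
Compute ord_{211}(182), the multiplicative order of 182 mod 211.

105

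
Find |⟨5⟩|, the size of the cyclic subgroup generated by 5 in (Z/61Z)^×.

The order of 5 must divide φ(61) = 61 − 1 = 60 = 2^2 · 3 · 5.
Divisors of 60: 1, 2, 3, 4, 5, 6, 10, 12, 15, 20, 30, 60.
Evaluate successive powers at the divisors of 60:
5^1 ≡ 5
5^2 ≡ 25
5^3 ≡ 3
5^4 ≡ 15
5^5 ≡ 14
5^6 ≡ 9
5^10 ≡ 13
5^12 ≡ 20
5^15 ≡ 60
5^20 ≡ 47
5^30 ≡ 1
Therefore the multiplicative order of 5 modulo 61 is 30.

30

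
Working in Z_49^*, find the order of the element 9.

The order of 9 must divide φ(49) = φ(7^2) = 7·(7−1) = 42 = 2 · 3 · 7.
Divisors of 42: 1, 2, 3, 6, 7, 14, 21, 42.
Evaluate successive powers at the divisors of 42:
9^1 ≡ 9 (mod 49)
9^2 ≡ 32 (mod 49)
9^3 ≡ 43 (mod 49)
9^6 ≡ 36 (mod 49)
9^7 ≡ 30 (mod 49)
9^14 ≡ 18 (mod 49)
9^21 ≡ 1 (mod 49) ✓
The smallest such exponent is 21, so the order of 9 is 21.

21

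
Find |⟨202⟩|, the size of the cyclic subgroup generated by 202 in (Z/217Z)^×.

10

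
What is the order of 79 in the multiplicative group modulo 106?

52

By Lagrange's theorem, ord_106(79) divides φ(106) = φ(2)·φ(53) = 1·52 = 52 = 2^2 · 13.
Divisors of 52: 1, 2, 4, 13, 26, 52.
Check 79^d mod 106 for each divisor in increasing order:
79^1 ≡ 79
79^2 ≡ 93
79^4 ≡ 63
79^13 ≡ 83
79^26 ≡ 105
79^52 ≡ 1
So ord_106(79) = 52.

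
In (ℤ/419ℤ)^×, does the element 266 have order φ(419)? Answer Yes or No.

φ(419) = 419 − 1 = 418 = 2 · 11 · 19.
Test 266^(418/q) mod 419 for each prime factor q of 418:
266^209 ≡ 1 (mod 419)  [q = 2: ≡ 1 ✗]
266^38 ≡ 69 (mod 419)  [q = 11: ≢ 1 ✓]
266^22 ≡ 49 (mod 419)  [q = 19: ≢ 1 ✓]
Since 266^209 ≡ 1, the order of 266 divides 209 < 418, so 266 is not a primitive root.

No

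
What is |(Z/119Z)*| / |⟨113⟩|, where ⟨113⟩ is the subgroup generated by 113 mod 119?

6

ord(113) | φ(119) = φ(7·17) = (7−1)·(17−1) = 6·16 = 96 = 2^5 · 3.
Divisors of 96: 1, 2, 3, 4, 6, 8, 12, 16, 24, 32, 48, 96.
Check 113^d mod 119 for each divisor in increasing order:
113^1 ≡ 113 (mod 119)
113^2 ≡ 36 (mod 119)
113^3 ≡ 22 (mod 119)
113^4 ≡ 106 (mod 119)
113^6 ≡ 8 (mod 119)
113^8 ≡ 50 (mod 119)
113^12 ≡ 64 (mod 119)
113^16 ≡ 1 (mod 119) ✓
Thus |⟨113⟩| = ord(113) = 16.
Index = |(Z/119Z)^×| / |⟨113⟩| = 96 / 16 = 6.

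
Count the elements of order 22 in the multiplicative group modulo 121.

φ(121) = φ(11^2) = 11·(11−1) = 110 = 2 · 5 · 11.
In a cyclic group of order 110, there are φ(d) elements of order d for each divisor d of 110, and zero for non-divisors.
22 = 2 · 11 divides 110, and φ(22) = 10.

10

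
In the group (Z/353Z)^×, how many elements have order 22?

10

φ(353) = 353 − 1 = 352 = 2^5 · 11.
Since (Z/353Z)^× is cyclic of order 352, the number of elements of order d is φ(d) when d | 352 and 0 otherwise.
22 = 2 · 11 divides 352, and φ(22) = 10.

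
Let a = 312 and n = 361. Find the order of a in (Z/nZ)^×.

The order of 312 must divide φ(361) = φ(19^2) = 19·(19−1) = 342 = 2 · 3^2 · 19.
Divisors of 342: 1, 2, 3, 6, 9, 18, 19, 38, 57, 114, 171, 342.
Evaluate successive powers at the divisors of 342:
312^1 ≡ 312 (mod 361)
312^2 ≡ 235 (mod 361)
312^3 ≡ 37 (mod 361)
312^6 ≡ 286 (mod 361)
312^9 ≡ 113 (mod 361)
312^18 ≡ 134 (mod 361)
312^19 ≡ 293 (mod 361)
312^38 ≡ 292 (mod 361)
312^57 ≡ 360 (mod 361)
312^114 ≡ 1 (mod 361) ✓
The smallest such exponent is 114, so the order of 312 is 114.

114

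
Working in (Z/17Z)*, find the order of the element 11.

Since 11 ∈ (Z/17Z)^×, its order divides φ(17) = 17 − 1 = 16 = 2^4.
Divisors of 16: 1, 2, 4, 8, 16.
Compute 11^d (mod 17) for the divisors d until we hit 1:
11^1 ≡ 11 (mod 17)
11^2 ≡ 2 (mod 17)
11^4 ≡ 4 (mod 17)
11^8 ≡ 16 (mod 17)
11^16 ≡ 1 (mod 17) ✓
The smallest such exponent is 16, so the order of 11 is 16.

16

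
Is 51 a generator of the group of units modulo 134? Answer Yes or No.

Yes

φ(134) = φ(2)·φ(67) = 1·66 = 66 = 2 · 3 · 11.
It suffices to check that the order of 51 is not a proper divisor of 66: compute 51^(66/q) for q ∈ {2, 3, 11}.
51^33 ≡ 133 (mod 134)  [q = 2: ≢ 1 ✓]
51^22 ≡ 37 (mod 134)  [q = 3: ≢ 1 ✓]
51^6 ≡ 81 (mod 134)  [q = 11: ≢ 1 ✓]
None equal 1, so ord_134(51) = 66: 51 is a primitive root.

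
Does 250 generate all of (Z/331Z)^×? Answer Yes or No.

φ(331) = 331 − 1 = 330 = 2 · 3 · 5 · 11.
Test 250^(330/q) mod 331 for each prime factor q of 330:
250^165 ≡ 330 (mod 331)  [q = 2: ≢ 1 ✓]
250^110 ≡ 299 (mod 331)  [q = 3: ≢ 1 ✓]
250^66 ≡ 150 (mod 331)  [q = 5: ≢ 1 ✓]
250^30 ≡ 111 (mod 331)  [q = 11: ≢ 1 ✓]
Every test exponent gives a nontrivial residue, hence 250 generates the full group.

Yes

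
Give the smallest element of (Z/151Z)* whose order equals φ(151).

φ(151) = 151 − 1 = 150 = 2 · 3 · 5^2.
g is a primitive root iff g^(150/q) ≢ 1 (mod 151) for each prime q ∈ {2, 3, 5}.
g = 2: 2^75 ≡ 1 — hits 1, so not a primitive root.
g = 3: 3^75 ≡ 150; 3^50 ≡ 1 — hits 1, so not a primitive root.
g = 4: 4^75 ≡ 1 — hits 1, so not a primitive root.
g = 5: 5^75 ≡ 1 — hits 1, so not a primitive root.
g = 6: 6^75 ≡ 150; 6^50 ≡ 32; 6^30 ≡ 59 — none is 1, so 6 is a primitive root.
Hence the least primitive root of 151 is 6.

6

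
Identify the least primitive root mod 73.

5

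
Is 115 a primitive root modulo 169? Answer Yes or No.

Yes

φ(169) = φ(13^2) = 13·(13−1) = 156 = 2^2 · 3 · 13.
It suffices to check that the order of 115 is not a proper divisor of 156: compute 115^(156/q) for q ∈ {2, 3, 13}.
115^78 ≡ 168 (mod 169)  [q = 2: ≢ 1 ✓]
115^52 ≡ 146 (mod 169)  [q = 3: ≢ 1 ✓]
115^12 ≡ 14 (mod 169)  [q = 13: ≢ 1 ✓]
None equal 1, so ord_169(115) = 156: 115 is a primitive root.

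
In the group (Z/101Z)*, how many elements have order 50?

20

φ(101) = 101 − 1 = 100 = 2^2 · 5^2.
Since (Z/101Z)^× is cyclic of order 100, the number of elements of order d is φ(d) when d | 100 and 0 otherwise.
50 = 2 · 5^2 divides 100, and φ(50) = 20.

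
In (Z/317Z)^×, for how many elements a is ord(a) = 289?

0

φ(317) = 317 − 1 = 316 = 2^2 · 79.
Since (Z/317Z)^× is cyclic of order 316, the number of elements of order d is φ(d) when d | 316 and 0 otherwise.
Here 316 is not a multiple of 289, so there are no elements of order 289.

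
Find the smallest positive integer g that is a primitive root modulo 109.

6

φ(109) = 109 − 1 = 108 = 2^2 · 3^3.
g is a primitive root iff g^(108/q) ≢ 1 (mod 109) for each prime q ∈ {2, 3}.
g = 2: 2^54 ≡ 108; 2^36 ≡ 1 — hits 1, so not a primitive root.
g = 3: 3^54 ≡ 1 — hits 1, so not a primitive root.
g = 4: 4^54 ≡ 1 — hits 1, so not a primitive root.
g = 5: 5^54 ≡ 1 — hits 1, so not a primitive root.
g = 6: 6^54 ≡ 108; 6^36 ≡ 63 — none is 1, so 6 is a primitive root.
Hence the least primitive root of 109 is 6.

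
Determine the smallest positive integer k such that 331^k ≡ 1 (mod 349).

Since 331 ∈ (Z/349Z)^×, its order divides φ(349) = 349 − 1 = 348 = 2^2 · 3 · 29.
Divisors of 348: 1, 2, 3, 4, 6, 12, 29, 58, 87, 116, 174, 348.
Test each divisor d:
331^1 ≡ 331
331^2 ≡ 324
331^3 ≡ 101
331^4 ≡ 276
331^6 ≡ 80
331^12 ≡ 118
331^29 ≡ 160
331^58 ≡ 123
331^87 ≡ 136
331^116 ≡ 122
331^174 ≡ 348
331^348 ≡ 1
Hence ord(331) = 348.

348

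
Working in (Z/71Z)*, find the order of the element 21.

70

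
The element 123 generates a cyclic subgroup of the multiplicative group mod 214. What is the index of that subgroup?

Since 123 ∈ (Z/214Z)^×, its order divides φ(214) = φ(2)·φ(107) = 1·106 = 106 = 2 · 53.
Divisors of 106: 1, 2, 53, 106.
Test each divisor d:
123^1 ≡ 123
123^2 ≡ 149
123^53 ≡ 1
Thus |⟨123⟩| = ord(123) = 53.
Index = |(Z/214Z)^×| / |⟨123⟩| = 106 / 53 = 2.

2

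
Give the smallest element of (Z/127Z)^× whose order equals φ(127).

3

φ(127) = 127 − 1 = 126 = 2 · 3^2 · 7.
Test candidates g = 2, 3, … against the prime factors q ∈ {2, 3, 7} of φ(127): g is a generator iff g^(126/q) ≢ 1 for every such q.
g = 2: 2^63 ≡ 1 — hits 1, so not a primitive root.
g = 3: 3^63 ≡ 126; 3^42 ≡ 107; 3^18 ≡ 4 — none is 1, so 3 is a primitive root.
So 3 is the smallest generator of (Z/127Z)^×.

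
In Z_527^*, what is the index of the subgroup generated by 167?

2

By Lagrange's theorem, ord_527(167) divides φ(527) = φ(17·31) = (17−1)·(31−1) = 16·30 = 480 = 2^5 · 3 · 5.
Divisors of 480: 1, 2, 3, 4, 5, 6, 8, 10, 12, 15, 16, 20, 24, 30, 32, 40, 48, 60, 80, 96, 120, 160, 240, 480.
Evaluate successive powers at the divisors of 480:
167^1 ≡ 167 (mod 527)
167^2 ≡ 485 (mod 527)
167^3 ≡ 364 (mod 527)
167^4 ≡ 183 (mod 527)
167^5 ≡ 522 (mod 527)
167^6 ≡ 219 (mod 527)
167^8 ≡ 288 (mod 527)
167^10 ≡ 25 (mod 527)
167^12 ≡ 4 (mod 527)
167^15 ≡ 402 (mod 527)
167^16 ≡ 205 (mod 527)
167^20 ≡ 98 (mod 527)
167^24 ≡ 16 (mod 527)
167^30 ≡ 342 (mod 527)
167^32 ≡ 392 (mod 527)
167^40 ≡ 118 (mod 527)
167^48 ≡ 256 (mod 527)
167^60 ≡ 497 (mod 527)
167^80 ≡ 222 (mod 527)
167^96 ≡ 188 (mod 527)
167^120 ≡ 373 (mod 527)
167^160 ≡ 273 (mod 527)
167^240 ≡ 1 (mod 527) ✓
Thus |⟨167⟩| = ord(167) = 240.
[(Z/527Z)^× : ⟨167⟩] = 480/240 = 2.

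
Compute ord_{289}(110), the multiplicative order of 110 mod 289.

ord(110) | φ(289) = φ(17^2) = 17·(17−1) = 272 = 2^4 · 17.
Divisors of 272: 1, 2, 4, 8, 16, 17, 34, 68, 136, 272.
Check 110^d mod 289 for each divisor in increasing order:
110^1 ≡ 110 (mod 289)
110^2 ≡ 251 (mod 289)
110^4 ≡ 288 (mod 289)
110^8 ≡ 1 (mod 289) ✓
So ord_289(110) = 8.

8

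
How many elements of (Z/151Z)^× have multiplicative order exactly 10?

φ(151) = 151 − 1 = 150 = 2 · 3 · 5^2.
In a cyclic group of order 150, there are φ(d) elements of order d for each divisor d of 150, and zero for non-divisors.
10 = 2 · 5 divides 150, and φ(10) = 4.

4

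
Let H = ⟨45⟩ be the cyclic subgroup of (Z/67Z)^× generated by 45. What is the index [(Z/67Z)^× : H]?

ord(45) | φ(67) = 67 − 1 = 66 = 2 · 3 · 11.
Divisors of 66: 1, 2, 3, 6, 11, 22, 33, 66.
Compute 45^d (mod 67) for the divisors d until we hit 1:
45^1 ≡ 45
45^2 ≡ 15
45^3 ≡ 5
45^6 ≡ 25
45^11 ≡ 66
45^22 ≡ 1
The order of 45 is 22, so the subgroup it generates has 22 elements.
[(Z/67Z)^× : ⟨45⟩] = 66/22 = 3.

3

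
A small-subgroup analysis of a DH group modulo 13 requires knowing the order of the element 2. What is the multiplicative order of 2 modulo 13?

By Lagrange's theorem, ord_13(2) divides φ(13) = 13 − 1 = 12 = 2^2 · 3.
Divisors of 12: 1, 2, 3, 4, 6, 12.
Evaluate successive powers at the divisors of 12:
2^1 ≡ 2
2^2 ≡ 4
2^3 ≡ 8
2^4 ≡ 3
2^6 ≡ 12
2^12 ≡ 1
So ord_13(2) = 12.

12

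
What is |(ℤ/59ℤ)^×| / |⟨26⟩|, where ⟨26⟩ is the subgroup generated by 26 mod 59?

2

Since 26 ∈ (Z/59Z)^×, its order divides φ(59) = 59 − 1 = 58 = 2 · 29.
Divisors of 58: 1, 2, 29, 58.
Check 26^d mod 59 for each divisor in increasing order:
26^1 ≡ 26
26^2 ≡ 27
26^29 ≡ 1
So ord_59(26) = 29, hence |⟨26⟩| = 29.
[(Z/59Z)^× : ⟨26⟩] = 58/29 = 2.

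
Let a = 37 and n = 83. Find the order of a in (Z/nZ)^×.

41

By Lagrange's theorem, ord_83(37) divides φ(83) = 83 − 1 = 82 = 2 · 41.
Divisors of 82: 1, 2, 41, 82.
Compute 37^d (mod 83) for the divisors d until we hit 1:
37^1 ≡ 37
37^2 ≡ 41
37^41 ≡ 1
So ord_83(37) = 41.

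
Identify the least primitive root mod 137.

φ(137) = 137 − 1 = 136 = 2^3 · 17.
Test candidates g = 2, 3, … against the prime factors q ∈ {2, 17} of φ(137): g is a generator iff g^(136/q) ≢ 1 for every such q.
g = 2: 2^68 ≡ 1 — hits 1, so not a primitive root.
g = 3: 3^68 ≡ 136; 3^8 ≡ 122 — none is 1, so 3 is a primitive root.
The smallest primitive root modulo 137 is 3.

3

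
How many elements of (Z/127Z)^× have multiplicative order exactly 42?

12

φ(127) = 127 − 1 = 126 = 2 · 3^2 · 7.
In a cyclic group of order 126, there are φ(d) elements of order d for each divisor d of 126, and zero for non-divisors.
42 = 2 · 3 · 7 divides 126, and φ(42) = 12.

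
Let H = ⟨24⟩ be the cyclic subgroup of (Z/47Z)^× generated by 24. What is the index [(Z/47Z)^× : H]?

2

By Lagrange's theorem, ord_47(24) divides φ(47) = 47 − 1 = 46 = 2 · 23.
Divisors of 46: 1, 2, 23, 46.
Evaluate successive powers at the divisors of 46:
24^1 ≡ 24 (mod 47)
24^2 ≡ 12 (mod 47)
24^23 ≡ 1 (mod 47) ✓
Thus |⟨24⟩| = ord(24) = 23.
Index = |(Z/47Z)^×| / |⟨24⟩| = 46 / 23 = 2.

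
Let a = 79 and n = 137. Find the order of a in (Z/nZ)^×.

136

The order of 79 must divide φ(137) = 137 − 1 = 136 = 2^3 · 17.
Divisors of 136: 1, 2, 4, 8, 17, 34, 68, 136.
Check 79^d mod 137 for each divisor in increasing order:
79^1 ≡ 79
79^2 ≡ 76
79^4 ≡ 22
79^8 ≡ 73
79^17 ≡ 127
79^34 ≡ 100
79^68 ≡ 136
79^136 ≡ 1
The smallest such exponent is 136, so the order of 79 is 136.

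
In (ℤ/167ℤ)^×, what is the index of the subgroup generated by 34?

1

Since 34 ∈ (Z/167Z)^×, its order divides φ(167) = 167 − 1 = 166 = 2 · 83.
Divisors of 166: 1, 2, 83, 166.
Compute 34^d (mod 167) for the divisors d until we hit 1:
34^1 ≡ 34
34^2 ≡ 154
34^83 ≡ 166
34^166 ≡ 1
So ord_167(34) = 166, hence |⟨34⟩| = 166.
[(Z/167Z)^× : ⟨34⟩] = 166/166 = 1.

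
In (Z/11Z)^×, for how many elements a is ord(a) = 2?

1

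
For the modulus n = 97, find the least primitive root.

5

φ(97) = 97 − 1 = 96 = 2^5 · 3.
g is a primitive root iff g^(96/q) ≢ 1 (mod 97) for each prime q ∈ {2, 3}.
g = 2: 2^48 ≡ 1 — hits 1, so not a primitive root.
g = 3: 3^48 ≡ 1 — hits 1, so not a primitive root.
g = 4: 4^48 ≡ 1 — hits 1, so not a primitive root.
g = 5: 5^48 ≡ 96; 5^32 ≡ 35 — none is 1, so 5 is a primitive root.
So 5 is the smallest generator of (Z/97Z)^×.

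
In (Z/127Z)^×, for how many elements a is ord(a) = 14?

6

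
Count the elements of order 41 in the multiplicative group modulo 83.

40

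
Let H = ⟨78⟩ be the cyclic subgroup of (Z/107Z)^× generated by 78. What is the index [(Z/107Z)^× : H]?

Since 78 ∈ (Z/107Z)^×, its order divides φ(107) = 107 − 1 = 106 = 2 · 53.
Divisors of 106: 1, 2, 53, 106.
Evaluate successive powers at the divisors of 106:
78^1 ≡ 78 (mod 107)
78^2 ≡ 92 (mod 107)
78^53 ≡ 106 (mod 107)
78^106 ≡ 1 (mod 107) ✓
Thus |⟨78⟩| = ord(78) = 106.
The index is φ(107) / ord(78) = 106 / 106 = 1.

1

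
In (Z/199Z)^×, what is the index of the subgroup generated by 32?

ord(32) | φ(199) = 199 − 1 = 198 = 2 · 3^2 · 11.
Divisors of 198: 1, 2, 3, 6, 9, 11, 18, 22, 33, 66, 99, 198.
Compute 32^d (mod 199) for the divisors d until we hit 1:
32^1 ≡ 32 (mod 199)
32^2 ≡ 29 (mod 199)
32^3 ≡ 132 (mod 199)
32^6 ≡ 111 (mod 199)
32^9 ≡ 125 (mod 199)
32^11 ≡ 43 (mod 199)
32^18 ≡ 103 (mod 199)
32^22 ≡ 58 (mod 199)
32^33 ≡ 106 (mod 199)
32^66 ≡ 92 (mod 199)
32^99 ≡ 1 (mod 199) ✓
So ord_199(32) = 99, hence |⟨32⟩| = 99.
Index = |(Z/199Z)^×| / |⟨32⟩| = 198 / 99 = 2.

2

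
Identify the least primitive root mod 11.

φ(11) = 11 − 1 = 10 = 2 · 5.
Test candidates g = 2, 3, … against the prime factors q ∈ {2, 5} of φ(11): g is a generator iff g^(10/q) ≢ 1 for every such q.
g = 2: 2^5 ≡ 10; 2^2 ≡ 4 — none is 1, so 2 is a primitive root.
So 2 is the smallest generator of (Z/11Z)^×.

2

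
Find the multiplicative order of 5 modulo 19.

9

Since 5 ∈ (Z/19Z)^×, its order divides φ(19) = 19 − 1 = 18 = 2 · 3^2.
Divisors of 18: 1, 2, 3, 6, 9, 18.
Compute 5^d (mod 19) for the divisors d until we hit 1:
5^1 ≡ 5 (mod 19)
5^2 ≡ 6 (mod 19)
5^3 ≡ 11 (mod 19)
5^6 ≡ 7 (mod 19)
5^9 ≡ 1 (mod 19) ✓
The smallest such exponent is 9, so the order of 5 is 9.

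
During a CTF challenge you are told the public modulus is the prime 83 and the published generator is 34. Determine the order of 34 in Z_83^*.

By Lagrange's theorem, ord_83(34) divides φ(83) = 83 − 1 = 82 = 2 · 41.
Divisors of 82: 1, 2, 41, 82.
Evaluate successive powers at the divisors of 82:
34^1 ≡ 34 (mod 83)
34^2 ≡ 77 (mod 83)
34^41 ≡ 82 (mod 83)
34^82 ≡ 1 (mod 83) ✓
Hence ord(34) = 82.

82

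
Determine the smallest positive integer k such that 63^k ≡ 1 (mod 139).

By Lagrange's theorem, ord_139(63) divides φ(139) = 139 − 1 = 138 = 2 · 3 · 23.
Divisors of 138: 1, 2, 3, 6, 23, 46, 69, 138.
Evaluate successive powers at the divisors of 138:
63^1 ≡ 63 (mod 139)
63^2 ≡ 77 (mod 139)
63^3 ≡ 125 (mod 139)
63^6 ≡ 57 (mod 139)
63^23 ≡ 1 (mod 139) ✓
Hence ord(63) = 23.

23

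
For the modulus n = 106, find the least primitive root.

3

φ(106) = φ(2)·φ(53) = 1·52 = 52 = 2^2 · 13.
g is a primitive root iff g^(52/q) ≢ 1 (mod 106) for each prime q ∈ {2, 13}.
g = 2: gcd(2, 106) = 2 > 1, not a unit — skip.
g = 3: 3^26 ≡ 105; 3^4 ≡ 81 — none is 1, so 3 is a primitive root.
Hence the least primitive root of 106 is 3.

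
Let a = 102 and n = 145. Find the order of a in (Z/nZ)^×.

28

Since 102 ∈ (Z/145Z)^×, its order divides φ(145) = φ(5·29) = (5−1)·(29−1) = 4·28 = 112 = 2^4 · 7.
Divisors of 112: 1, 2, 4, 7, 8, 14, 16, 28, 56, 112.
Check 102^d mod 145 for each divisor in increasing order:
102^1 ≡ 102 (mod 145)
102^2 ≡ 109 (mod 145)
102^4 ≡ 136 (mod 145)
102^7 ≡ 133 (mod 145)
102^8 ≡ 81 (mod 145)
102^14 ≡ 144 (mod 145)
102^16 ≡ 36 (mod 145)
102^28 ≡ 1 (mod 145) ✓
Hence ord(102) = 28.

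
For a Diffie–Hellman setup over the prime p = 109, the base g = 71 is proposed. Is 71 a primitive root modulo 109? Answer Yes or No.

No

φ(109) = 109 − 1 = 108 = 2^2 · 3^3.
It suffices to check that the order of 71 is not a proper divisor of 108: compute 71^(108/q) for q ∈ {2, 3}.
71^54 ≡ 1 (mod 109)  [q = 2: ≡ 1 ✗]
71^36 ≡ 1 (mod 109)  [q = 3: ≡ 1 ✗]
71^54 ≡ 1 shows ord(71) | 54, strictly less than φ(109); not a primitive root.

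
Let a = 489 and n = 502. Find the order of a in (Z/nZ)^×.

250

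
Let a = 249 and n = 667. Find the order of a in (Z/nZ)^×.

44

Since 249 ∈ (Z/667Z)^×, its order divides φ(667) = φ(23·29) = (23−1)·(29−1) = 22·28 = 616 = 2^3 · 7 · 11.
Divisors of 616: 1, 2, 4, 7, 8, 11, 14, 22, 28, 44, 56, 77, 88, 154, 308, 616.
Test each divisor d:
249^1 ≡ 249 (mod 667)
249^2 ≡ 637 (mod 667)
249^4 ≡ 233 (mod 667)
249^7 ≡ 360 (mod 667)
249^8 ≡ 262 (mod 667)
249^11 ≡ 505 (mod 667)
249^14 ≡ 202 (mod 667)
249^22 ≡ 231 (mod 667)
249^28 ≡ 117 (mod 667)
249^44 ≡ 1 (mod 667) ✓
So ord_667(249) = 44.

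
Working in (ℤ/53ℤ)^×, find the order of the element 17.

The order of 17 must divide φ(53) = 53 − 1 = 52 = 2^2 · 13.
Divisors of 52: 1, 2, 4, 13, 26, 52.
Evaluate successive powers at the divisors of 52:
17^1 ≡ 17 (mod 53)
17^2 ≡ 24 (mod 53)
17^4 ≡ 46 (mod 53)
17^13 ≡ 52 (mod 53)
17^26 ≡ 1 (mod 53) ✓
The smallest such exponent is 26, so the order of 17 is 26.

26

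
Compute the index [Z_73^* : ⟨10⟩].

By Lagrange's theorem, ord_73(10) divides φ(73) = 73 − 1 = 72 = 2^3 · 3^2.
Divisors of 72: 1, 2, 3, 4, 6, 8, 9, 12, 18, 24, 36, 72.
Compute 10^d (mod 73) for the divisors d until we hit 1:
10^1 ≡ 10 (mod 73)
10^2 ≡ 27 (mod 73)
10^3 ≡ 51 (mod 73)
10^4 ≡ 72 (mod 73)
10^6 ≡ 46 (mod 73)
10^8 ≡ 1 (mod 73) ✓
The order of 10 is 8, so the subgroup it generates has 8 elements.
Index = |(Z/73Z)^×| / |⟨10⟩| = 72 / 8 = 9.

9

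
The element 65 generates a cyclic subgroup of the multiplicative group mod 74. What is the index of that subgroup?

2

By Lagrange's theorem, ord_74(65) divides φ(74) = φ(2)·φ(37) = 1·36 = 36 = 2^2 · 3^2.
Divisors of 36: 1, 2, 3, 4, 6, 9, 12, 18, 36.
Evaluate successive powers at the divisors of 36:
65^1 ≡ 65 (mod 74)
65^2 ≡ 7 (mod 74)
65^3 ≡ 11 (mod 74)
65^4 ≡ 49 (mod 74)
65^6 ≡ 47 (mod 74)
65^9 ≡ 73 (mod 74)
65^12 ≡ 63 (mod 74)
65^18 ≡ 1 (mod 74) ✓
The order of 65 is 18, so the subgroup it generates has 18 elements.
The index is φ(74) / ord(65) = 36 / 18 = 2.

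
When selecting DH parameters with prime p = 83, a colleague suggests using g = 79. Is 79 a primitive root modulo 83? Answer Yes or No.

φ(83) = 83 − 1 = 82 = 2 · 41.
It suffices to check that the order of 79 is not a proper divisor of 82: compute 79^(82/q) for q ∈ {2, 41}.
79^41 ≡ 82 (mod 83)  [q = 2: ≢ 1 ✓]
79^2 ≡ 16 (mod 83)  [q = 41: ≢ 1 ✓]
Every test exponent gives a nontrivial residue, hence 79 generates the full group.

Yes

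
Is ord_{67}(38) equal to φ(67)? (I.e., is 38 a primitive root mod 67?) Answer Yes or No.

No

φ(67) = 67 − 1 = 66 = 2 · 3 · 11.
It suffices to check that the order of 38 is not a proper divisor of 66: compute 38^(66/q) for q ∈ {2, 3, 11}.
38^33 ≡ 66 (mod 67)  [q = 2: ≢ 1 ✓]
38^22 ≡ 29 (mod 67)  [q = 3: ≢ 1 ✓]
38^6 ≡ 1 (mod 67)  [q = 11: ≡ 1 ✗]
The check at q = 11 fails, so 38 generates a proper subgroup.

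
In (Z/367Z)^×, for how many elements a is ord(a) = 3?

2

φ(367) = 367 − 1 = 366 = 2 · 3 · 61.
In a cyclic group of order 366, there are φ(d) elements of order d for each divisor d of 366, and zero for non-divisors.
3 | 366, and φ(3) = 3 − 1 = 2.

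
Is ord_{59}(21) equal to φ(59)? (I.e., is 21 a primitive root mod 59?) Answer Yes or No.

φ(59) = 59 − 1 = 58 = 2 · 29.
It suffices to check that the order of 21 is not a proper divisor of 58: compute 21^(58/q) for q ∈ {2, 29}.
21^29 ≡ 1 (mod 59)  [q = 2: ≡ 1 ✗]
21^2 ≡ 28 (mod 59)  [q = 29: ≢ 1 ✓]
Since 21^29 ≡ 1, the order of 21 divides 29 < 58, so 21 is not a primitive root.

No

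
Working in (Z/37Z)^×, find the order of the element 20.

36

ord(20) | φ(37) = 37 − 1 = 36 = 2^2 · 3^2.
Divisors of 36: 1, 2, 3, 4, 6, 9, 12, 18, 36.
Test each divisor d:
20^1 ≡ 20 (mod 37)
20^2 ≡ 30 (mod 37)
20^3 ≡ 8 (mod 37)
20^4 ≡ 12 (mod 37)
20^6 ≡ 27 (mod 37)
20^9 ≡ 31 (mod 37)
20^12 ≡ 26 (mod 37)
20^18 ≡ 36 (mod 37)
20^36 ≡ 1 (mod 37) ✓
The smallest such exponent is 36, so the order of 20 is 36.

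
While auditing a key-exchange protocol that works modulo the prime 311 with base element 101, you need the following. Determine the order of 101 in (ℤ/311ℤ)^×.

310

By Lagrange's theorem, ord_311(101) divides φ(311) = 311 − 1 = 310 = 2 · 5 · 31.
Divisors of 310: 1, 2, 5, 10, 31, 62, 155, 310.
Evaluate successive powers at the divisors of 310:
101^1 ≡ 101
101^2 ≡ 249
101^5 ≡ 116
101^10 ≡ 83
101^31 ≡ 275
101^62 ≡ 52
101^155 ≡ 310
101^310 ≡ 1
So ord_311(101) = 310.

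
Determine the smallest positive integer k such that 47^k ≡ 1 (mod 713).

Since 47 ∈ (Z/713Z)^×, its order divides φ(713) = φ(23·31) = (23−1)·(31−1) = 22·30 = 660 = 2^2 · 3 · 5 · 11.
Divisors of 660: 1, 2, 3, 4, 5, 6, 10, 11, 12, 15, 20, 22, 30, 33, 44, 55, 60, 66, 110, 132, 165, 220, 330, 660.
Compute 47^d (mod 713) for the divisors d until we hit 1:
47^1 ≡ 47 (mod 713)
47^2 ≡ 70 (mod 713)
47^3 ≡ 438 (mod 713)
47^4 ≡ 622 (mod 713)
47^5 ≡ 1 (mod 713) ✓
Hence ord(47) = 5.

5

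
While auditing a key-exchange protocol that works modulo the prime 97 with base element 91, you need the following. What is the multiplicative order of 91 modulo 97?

12

By Lagrange's theorem, ord_97(91) divides φ(97) = 97 − 1 = 96 = 2^5 · 3.
Divisors of 96: 1, 2, 3, 4, 6, 8, 12, 16, 24, 32, 48, 96.
Check 91^d mod 97 for each divisor in increasing order:
91^1 ≡ 91 (mod 97)
91^2 ≡ 36 (mod 97)
91^3 ≡ 75 (mod 97)
91^4 ≡ 35 (mod 97)
91^6 ≡ 96 (mod 97)
91^8 ≡ 61 (mod 97)
91^12 ≡ 1 (mod 97) ✓
The smallest such exponent is 12, so the order of 91 is 12.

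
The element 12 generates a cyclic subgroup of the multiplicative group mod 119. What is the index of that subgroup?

2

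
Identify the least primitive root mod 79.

3

φ(79) = 79 − 1 = 78 = 2 · 3 · 13.
Test candidates g = 2, 3, … against the prime factors q ∈ {2, 3, 13} of φ(79): g is a generator iff g^(78/q) ≢ 1 for every such q.
g = 2: 2^39 ≡ 1 — hits 1, so not a primitive root.
g = 3: 3^39 ≡ 78; 3^26 ≡ 23; 3^6 ≡ 18 — none is 1, so 3 is a primitive root.
Hence the least primitive root of 79 is 3.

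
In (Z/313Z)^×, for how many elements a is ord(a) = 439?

0

φ(313) = 313 − 1 = 312 = 2^3 · 3 · 13.
In a cyclic group of order 312, there are φ(d) elements of order d for each divisor d of 312, and zero for non-divisors.
439 does not divide 312, so no element of (Z/313Z)^× has order 439.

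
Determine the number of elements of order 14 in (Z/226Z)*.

6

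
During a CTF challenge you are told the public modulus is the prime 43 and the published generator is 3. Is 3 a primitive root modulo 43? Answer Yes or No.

Yes

φ(43) = 43 − 1 = 42 = 2 · 3 · 7.
It suffices to check that the order of 3 is not a proper divisor of 42: compute 3^(42/q) for q ∈ {2, 3, 7}.
3^21 ≡ 42 (mod 43)  [q = 2: ≢ 1 ✓]
3^14 ≡ 36 (mod 43)  [q = 3: ≢ 1 ✓]
3^6 ≡ 41 (mod 43)  [q = 7: ≢ 1 ✓]
None equal 1, so ord_43(3) = 42: 3 is a primitive root.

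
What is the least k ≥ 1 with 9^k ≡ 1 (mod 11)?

Since 9 ∈ (Z/11Z)^×, its order divides φ(11) = 11 − 1 = 10 = 2 · 5.
Divisors of 10: 1, 2, 5, 10.
Evaluate successive powers at the divisors of 10:
9^1 ≡ 9 (mod 11)
9^2 ≡ 4 (mod 11)
9^5 ≡ 1 (mod 11) ✓
Hence ord(9) = 5.

5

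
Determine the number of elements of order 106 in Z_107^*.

52

φ(107) = 107 − 1 = 106 = 2 · 53.
In a cyclic group of order 106, there are φ(d) elements of order d for each divisor d of 106, and zero for non-divisors.
106 = 2 · 53 divides 106, and φ(106) = 52.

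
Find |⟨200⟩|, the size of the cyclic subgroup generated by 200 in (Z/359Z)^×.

By Lagrange's theorem, ord_359(200) divides φ(359) = 359 − 1 = 358 = 2 · 179.
Divisors of 358: 1, 2, 179, 358.
Compute 200^d (mod 359) for the divisors d until we hit 1:
200^1 ≡ 200 (mod 359)
200^2 ≡ 151 (mod 359)
200^179 ≡ 1 (mod 359) ✓
Therefore the multiplicative order of 200 modulo 359 is 179.

179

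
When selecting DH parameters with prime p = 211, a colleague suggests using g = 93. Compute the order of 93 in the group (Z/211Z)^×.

ord(93) | φ(211) = 211 − 1 = 210 = 2 · 3 · 5 · 7.
Divisors of 210: 1, 2, 3, 5, 6, 7, 10, 14, 15, 21, 30, 35, 42, 70, 105, 210.
Compute 93^d (mod 211) for the divisors d until we hit 1:
93^1 ≡ 93 (mod 211)
93^2 ≡ 209 (mod 211)
93^3 ≡ 25 (mod 211)
93^5 ≡ 161 (mod 211)
93^6 ≡ 203 (mod 211)
93^7 ≡ 100 (mod 211)
93^10 ≡ 179 (mod 211)
93^14 ≡ 83 (mod 211)
93^15 ≡ 123 (mod 211)
93^21 ≡ 71 (mod 211)
93^30 ≡ 148 (mod 211)
93^35 ≡ 196 (mod 211)
93^42 ≡ 188 (mod 211)
93^70 ≡ 14 (mod 211)
93^105 ≡ 1 (mod 211) ✓
Hence ord(93) = 105.

105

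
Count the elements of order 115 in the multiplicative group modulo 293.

φ(293) = 293 − 1 = 292 = 2^2 · 73.
Since (Z/293Z)^× is cyclic of order 292, the number of elements of order d is φ(d) when d | 292 and 0 otherwise.
Since 115 ∤ 292, the count is 0.

0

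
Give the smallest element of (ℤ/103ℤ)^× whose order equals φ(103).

5

φ(103) = 103 − 1 = 102 = 2 · 3 · 17.
Test candidates g = 2, 3, … against the prime factors q ∈ {2, 3, 17} of φ(103): g is a generator iff g^(102/q) ≢ 1 for every such q.
g = 2: 2^51 ≡ 1 — hits 1, so not a primitive root.
g = 3: 3^51 ≡ 102; 3^34 ≡ 1 — hits 1, so not a primitive root.
g = 4: 4^51 ≡ 1 — hits 1, so not a primitive root.
g = 5: 5^51 ≡ 102; 5^34 ≡ 56; 5^6 ≡ 72 — none is 1, so 5 is a primitive root.
So 5 is the smallest generator of (Z/103Z)^×.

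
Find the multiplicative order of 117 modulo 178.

By Lagrange's theorem, ord_178(117) divides φ(178) = φ(2)·φ(89) = 1·88 = 88 = 2^3 · 11.
Divisors of 88: 1, 2, 4, 8, 11, 22, 44, 88.
Compute 117^d (mod 178) for the divisors d until we hit 1:
117^1 ≡ 117 (mod 178)
117^2 ≡ 161 (mod 178)
117^4 ≡ 111 (mod 178)
117^8 ≡ 39 (mod 178)
117^11 ≡ 37 (mod 178)
117^22 ≡ 123 (mod 178)
117^44 ≡ 177 (mod 178)
117^88 ≡ 1 (mod 178) ✓
Therefore the multiplicative order of 117 modulo 178 is 88.

88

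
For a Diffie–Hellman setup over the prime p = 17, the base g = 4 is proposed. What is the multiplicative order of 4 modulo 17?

Since 4 ∈ (Z/17Z)^×, its order divides φ(17) = 17 − 1 = 16 = 2^4.
Divisors of 16: 1, 2, 4, 8, 16.
Compute 4^d (mod 17) for the divisors d until we hit 1:
4^1 ≡ 4 (mod 17)
4^2 ≡ 16 (mod 17)
4^4 ≡ 1 (mod 17) ✓
So ord_17(4) = 4.

4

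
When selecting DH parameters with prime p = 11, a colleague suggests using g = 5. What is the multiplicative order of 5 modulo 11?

By Lagrange's theorem, ord_11(5) divides φ(11) = 11 − 1 = 10 = 2 · 5.
Divisors of 10: 1, 2, 5, 10.
Check 5^d mod 11 for each divisor in increasing order:
5^1 ≡ 5 (mod 11)
5^2 ≡ 3 (mod 11)
5^5 ≡ 1 (mod 11) ✓
Hence ord(5) = 5.

5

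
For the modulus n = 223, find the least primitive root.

φ(223) = 223 − 1 = 222 = 2 · 3 · 37.
g is a primitive root iff g^(222/q) ≢ 1 (mod 223) for each prime q ∈ {2, 3, 37}.
g = 2: 2^111 ≡ 1 — hits 1, so not a primitive root.
g = 3: 3^111 ≡ 222; 3^74 ≡ 183; 3^6 ≡ 60 — none is 1, so 3 is a primitive root.
Hence the least primitive root of 223 is 3.

3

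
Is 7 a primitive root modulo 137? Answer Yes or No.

φ(137) = 137 − 1 = 136 = 2^3 · 17.
It suffices to check that the order of 7 is not a proper divisor of 136: compute 7^(136/q) for q ∈ {2, 17}.
7^68 ≡ 1 (mod 137)  [q = 2: ≡ 1 ✗]
7^8 ≡ 115 (mod 137)  [q = 17: ≢ 1 ✓]
The check at q = 2 fails, so 7 generates a proper subgroup.

No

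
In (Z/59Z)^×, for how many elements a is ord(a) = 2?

1

φ(59) = 59 − 1 = 58 = 2 · 29.
(Z/59Z)^× is cyclic (|G| = 58); a cyclic group of order m has exactly φ(d) elements of each order d | m, and none otherwise.
2 | 58, and φ(2) = 2 − 1 = 1.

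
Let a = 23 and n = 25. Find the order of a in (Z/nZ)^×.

20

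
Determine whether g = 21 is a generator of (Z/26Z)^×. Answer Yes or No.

No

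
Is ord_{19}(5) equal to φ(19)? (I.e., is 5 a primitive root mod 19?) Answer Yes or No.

No

φ(19) = 19 − 1 = 18 = 2 · 3^2.
5 is a primitive root mod 19 iff 5^(φ(19)/q) ≢ 1 for every prime q | φ(19), i.e. q ∈ {2, 3}.
5^9 ≡ 1 (mod 19)  [q = 2: ≡ 1 ✗]
5^6 ≡ 7 (mod 19)  [q = 3: ≢ 1 ✓]
Since 5^9 ≡ 1, the order of 5 divides 9 < 18, so 5 is not a primitive root.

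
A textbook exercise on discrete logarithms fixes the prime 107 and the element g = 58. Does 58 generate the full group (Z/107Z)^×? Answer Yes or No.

φ(107) = 107 − 1 = 106 = 2 · 53.
Test 58^(106/q) mod 107 for each prime factor q of 106:
58^53 ≡ 106 (mod 107)  [q = 2: ≢ 1 ✓]
58^2 ≡ 47 (mod 107)  [q = 53: ≢ 1 ✓]
Every test exponent gives a nontrivial residue, hence 58 generates the full group.

Yes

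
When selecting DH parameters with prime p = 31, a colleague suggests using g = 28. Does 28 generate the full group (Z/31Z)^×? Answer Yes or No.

No

φ(31) = 31 − 1 = 30 = 2 · 3 · 5.
An element g generates (Z/31Z)^× iff g^(30/q) ≢ 1 (mod 31) for each prime q ∈ {2, 3, 5}.
28^15 ≡ 1 (mod 31)  [q = 2: ≡ 1 ✗]
28^10 ≡ 25 (mod 31)  [q = 3: ≢ 1 ✓]
28^6 ≡ 16 (mod 31)  [q = 5: ≢ 1 ✓]
Since 28^15 ≡ 1, the order of 28 divides 15 < 30, so 28 is not a primitive root.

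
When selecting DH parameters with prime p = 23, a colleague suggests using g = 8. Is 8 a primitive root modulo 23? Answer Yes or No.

No

φ(23) = 23 − 1 = 22 = 2 · 11.
An element g generates (Z/23Z)^× iff g^(22/q) ≢ 1 (mod 23) for each prime q ∈ {2, 11}.
8^11 ≡ 1 (mod 23)  [q = 2: ≡ 1 ✗]
8^2 ≡ 18 (mod 23)  [q = 11: ≢ 1 ✓]
Since 8^11 ≡ 1, the order of 8 divides 11 < 22, so 8 is not a primitive root.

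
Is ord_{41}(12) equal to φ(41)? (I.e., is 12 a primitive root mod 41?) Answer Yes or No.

φ(41) = 41 − 1 = 40 = 2^3 · 5.
Test 12^(40/q) mod 41 for each prime factor q of 40:
12^20 ≡ 40 (mod 41)  [q = 2: ≢ 1 ✓]
12^8 ≡ 18 (mod 41)  [q = 5: ≢ 1 ✓]
None equal 1, so ord_41(12) = 40: 12 is a primitive root.

Yes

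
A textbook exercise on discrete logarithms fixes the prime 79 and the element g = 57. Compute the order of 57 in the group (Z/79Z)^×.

The order of 57 must divide φ(79) = 79 − 1 = 78 = 2 · 3 · 13.
Divisors of 78: 1, 2, 3, 6, 13, 26, 39, 78.
Test each divisor d:
57^1 ≡ 57 (mod 79)
57^2 ≡ 10 (mod 79)
57^3 ≡ 17 (mod 79)
57^6 ≡ 52 (mod 79)
57^13 ≡ 78 (mod 79)
57^26 ≡ 1 (mod 79) ✓
Therefore the multiplicative order of 57 modulo 79 is 26.

26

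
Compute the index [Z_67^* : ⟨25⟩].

6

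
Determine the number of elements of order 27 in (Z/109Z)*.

φ(109) = 109 − 1 = 108 = 2^2 · 3^3.
Since (Z/109Z)^× is cyclic of order 108, the number of elements of order d is φ(d) when d | 108 and 0 otherwise.
27 = 3^3 divides 108, and φ(27) = 18.

18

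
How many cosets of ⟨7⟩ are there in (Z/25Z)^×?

5

By Lagrange's theorem, ord_25(7) divides φ(25) = φ(5^2) = 5·(5−1) = 20 = 2^2 · 5.
Divisors of 20: 1, 2, 4, 5, 10, 20.
Evaluate successive powers at the divisors of 20:
7^1 ≡ 7 (mod 25)
7^2 ≡ 24 (mod 25)
7^4 ≡ 1 (mod 25) ✓
The order of 7 is 4, so the subgroup it generates has 4 elements.
The index is φ(25) / ord(7) = 20 / 4 = 5.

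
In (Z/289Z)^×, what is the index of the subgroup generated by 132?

Since 132 ∈ (Z/289Z)^×, its order divides φ(289) = φ(17^2) = 17·(17−1) = 272 = 2^4 · 17.
Divisors of 272: 1, 2, 4, 8, 16, 17, 34, 68, 136, 272.
Evaluate successive powers at the divisors of 272:
132^1 ≡ 132
132^2 ≡ 84
132^4 ≡ 120
132^8 ≡ 239
132^16 ≡ 188
132^17 ≡ 251
132^34 ≡ 288
132^68 ≡ 1
The order of 132 is 68, so the subgroup it generates has 68 elements.
The index is φ(289) / ord(132) = 272 / 68 = 4.

4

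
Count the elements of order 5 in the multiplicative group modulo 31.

4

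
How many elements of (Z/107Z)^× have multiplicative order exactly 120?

0

φ(107) = 107 − 1 = 106 = 2 · 53.
(Z/107Z)^× is cyclic (|G| = 106); a cyclic group of order m has exactly φ(d) elements of each order d | m, and none otherwise.
120 does not divide 106, so no element of (Z/107Z)^× has order 120.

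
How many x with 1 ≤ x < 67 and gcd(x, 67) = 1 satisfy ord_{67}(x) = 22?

φ(67) = 67 − 1 = 66 = 2 · 3 · 11.
(Z/67Z)^× is cyclic (|G| = 66); a cyclic group of order m has exactly φ(d) elements of each order d | m, and none otherwise.
22 = 2 · 11 divides 66, and φ(22) = 10.

10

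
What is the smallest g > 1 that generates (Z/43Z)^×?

3

φ(43) = 43 − 1 = 42 = 2 · 3 · 7.
Test candidates g = 2, 3, … against the prime factors q ∈ {2, 3, 7} of φ(43): g is a generator iff g^(42/q) ≢ 1 for every such q.
g = 2: 2^21 ≡ 42; 2^14 ≡ 1 — hits 1, so not a primitive root.
g = 3: 3^21 ≡ 42; 3^14 ≡ 36; 3^6 ≡ 41 — none is 1, so 3 is a primitive root.
The smallest primitive root modulo 43 is 3.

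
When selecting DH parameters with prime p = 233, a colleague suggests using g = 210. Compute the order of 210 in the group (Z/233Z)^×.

58

By Lagrange's theorem, ord_233(210) divides φ(233) = 233 − 1 = 232 = 2^3 · 29.
Divisors of 232: 1, 2, 4, 8, 29, 58, 116, 232.
Test each divisor d:
210^1 ≡ 210
210^2 ≡ 63
210^4 ≡ 8
210^8 ≡ 64
210^29 ≡ 232
210^58 ≡ 1
The smallest such exponent is 58, so the order of 210 is 58.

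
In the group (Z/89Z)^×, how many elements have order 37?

φ(89) = 89 − 1 = 88 = 2^3 · 11.
(Z/89Z)^× is cyclic (|G| = 88); a cyclic group of order m has exactly φ(d) elements of each order d | m, and none otherwise.
37 does not divide 88, so no element of (Z/89Z)^× has order 37.

0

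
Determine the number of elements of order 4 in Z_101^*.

2

φ(101) = 101 − 1 = 100 = 2^2 · 5^2.
In a cyclic group of order 100, there are φ(d) elements of order d for each divisor d of 100, and zero for non-divisors.
4 = 2^2 divides 100, and φ(4) = 2.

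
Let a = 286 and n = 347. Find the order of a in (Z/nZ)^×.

The order of 286 must divide φ(347) = 347 − 1 = 346 = 2 · 173.
Divisors of 346: 1, 2, 173, 346.
Test each divisor d:
286^1 ≡ 286
286^2 ≡ 251
286^173 ≡ 346
286^346 ≡ 1
Hence ord(286) = 346.

346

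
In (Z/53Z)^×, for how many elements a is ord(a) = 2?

1

φ(53) = 53 − 1 = 52 = 2^2 · 13.
Since (Z/53Z)^× is cyclic of order 52, the number of elements of order d is φ(d) when d | 52 and 0 otherwise.
2 | 52, and φ(2) = 2 − 1 = 1.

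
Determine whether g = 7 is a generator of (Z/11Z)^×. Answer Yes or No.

Yes

φ(11) = 11 − 1 = 10 = 2 · 5.
It suffices to check that the order of 7 is not a proper divisor of 10: compute 7^(10/q) for q ∈ {2, 5}.
7^5 ≡ 10 (mod 11)  [q = 2: ≢ 1 ✓]
7^2 ≡ 5 (mod 11)  [q = 5: ≢ 1 ✓]
Every test exponent gives a nontrivial residue, hence 7 generates the full group.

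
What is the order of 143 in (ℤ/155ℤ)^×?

The order of 143 must divide φ(155) = φ(5·31) = (5−1)·(31−1) = 4·30 = 120 = 2^3 · 3 · 5.
Divisors of 120: 1, 2, 3, 4, 5, 6, 8, 10, 12, 15, 20, 24, 30, 40, 60, 120.
Check 143^d mod 155 for each divisor in increasing order:
143^1 ≡ 143 (mod 155)
143^2 ≡ 144 (mod 155)
143^3 ≡ 132 (mod 155)
143^4 ≡ 121 (mod 155)
143^5 ≡ 98 (mod 155)
143^6 ≡ 64 (mod 155)
143^8 ≡ 71 (mod 155)
143^10 ≡ 149 (mod 155)
143^12 ≡ 66 (mod 155)
143^15 ≡ 32 (mod 155)
143^20 ≡ 36 (mod 155)
143^24 ≡ 16 (mod 155)
143^30 ≡ 94 (mod 155)
143^40 ≡ 56 (mod 155)
143^60 ≡ 1 (mod 155) ✓
The smallest such exponent is 60, so the order of 143 is 60.

60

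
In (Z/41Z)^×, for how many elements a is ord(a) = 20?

φ(41) = 41 − 1 = 40 = 2^3 · 5.
In a cyclic group of order 40, there are φ(d) elements of order d for each divisor d of 40, and zero for non-divisors.
20 = 2^2 · 5 divides 40, and φ(20) = 8.

8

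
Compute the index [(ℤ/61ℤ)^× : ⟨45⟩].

2

ord(45) | φ(61) = 61 − 1 = 60 = 2^2 · 3 · 5.
Divisors of 60: 1, 2, 3, 4, 5, 6, 10, 12, 15, 20, 30, 60.
Compute 45^d (mod 61) for the divisors d until we hit 1:
45^1 ≡ 45 (mod 61)
45^2 ≡ 12 (mod 61)
45^3 ≡ 52 (mod 61)
45^4 ≡ 22 (mod 61)
45^5 ≡ 14 (mod 61)
45^6 ≡ 20 (mod 61)
45^10 ≡ 13 (mod 61)
45^12 ≡ 34 (mod 61)
45^15 ≡ 60 (mod 61)
45^20 ≡ 47 (mod 61)
45^30 ≡ 1 (mod 61) ✓
So ord_61(45) = 30, hence |⟨45⟩| = 30.
Index = |(Z/61Z)^×| / |⟨45⟩| = 60 / 30 = 2.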